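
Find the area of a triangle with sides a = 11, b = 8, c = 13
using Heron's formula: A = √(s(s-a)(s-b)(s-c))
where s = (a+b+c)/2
s = (11 + 8 + 13)/2 = 32/2 = 16
s − a = 5, s − b = 8, s − c = 3
s(s−a)(s−b)(s−c) = 16·5·8·3 = 1920
Area = √1920 ≈ 43.8178

s = 16.0, Area = 43.82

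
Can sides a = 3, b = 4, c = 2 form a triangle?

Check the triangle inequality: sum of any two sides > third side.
a + b vs c: 3 + 4 = 7 > 2  ✓
a + c vs b: 3 + 2 = 5 > 4  ✓
b + c vs a: 4 + 2 = 6 > 3  ✓

Yes, triangle inequality satisfied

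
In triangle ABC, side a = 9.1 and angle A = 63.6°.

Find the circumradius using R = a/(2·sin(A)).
R = a/(2·sin(A)) = 9.1/(2·sin(63.6°))
sin(63.6°) ≈ 0.895712
R ≈ 9.1/(2·0.895712) = 9.1/1.79142 ≈ 5.07976

R = 5.08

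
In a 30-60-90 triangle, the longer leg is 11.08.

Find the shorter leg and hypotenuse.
In a 30-60-90 triangle the sides are in ratio 1 : √3 : 2, so short leg = long leg/√3 and hypotenuse = 2·(short leg).
Short leg = 11.08/√3 ≈ 11.08/1.73205 ≈ 6.39704
Hypotenuse = 2·6.39704 ≈ 12.7941

Short leg = 6.397, Hypotenuse = 12.79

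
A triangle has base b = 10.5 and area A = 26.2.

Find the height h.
A = ½·b·h  ⇒  h = 2A/b = 2·26.2/10.5 = 52.4/10.5 ≈ 4.99048

h = 4.99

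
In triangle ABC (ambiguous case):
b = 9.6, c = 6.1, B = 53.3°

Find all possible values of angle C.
b/sin(B) = c/sin(C)  ⇒  sin(C) = c·sin(B)/b = 6.1·sin(53.3°)/9.6
sin(53.3°) ≈ 0.801776
sin(C) ≈ 6.1·0.801776/9.6 ≈ 4.89083/9.6 ≈ 0.509462
Candidate 1: C₁ = arcsin(0.509462) ≈ 30.628°  →  A = 180° − 53.3° − 30.628° ≈ 96.072° > 0, valid
Candidate 2: C₂ = 180° − C₁ ≈ 149.372°  →  A = 180° − 53.3° − 149.372° ≈ -22.672° ≤ 0, not a valid triangle

C = 30.63° (one solution)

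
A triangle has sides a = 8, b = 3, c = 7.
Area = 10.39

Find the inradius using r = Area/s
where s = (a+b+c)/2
s = (8 + 3 + 7)/2 = 18/2 = 9
r = Area/s = 10.39/9 ≈ 1.15444

r = 1.154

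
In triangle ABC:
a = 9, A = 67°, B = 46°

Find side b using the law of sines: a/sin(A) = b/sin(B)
a/sin(A) = b/sin(B)  ⇒  b = a·sin(B)/sin(A) = 9·sin(46°)/sin(67°)
sin(46°) ≈ 0.71934, sin(67°) ≈ 0.920505
b ≈ 9·0.71934/0.920505 ≈ 6.47406/0.920505 ≈ 7.03316

b = 7.033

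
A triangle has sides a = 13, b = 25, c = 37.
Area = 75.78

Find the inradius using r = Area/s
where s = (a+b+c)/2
s = (13 + 25 + 37)/2 = 75/2 = 37.5
r = Area/s = 75.78/37.5 ≈ 2.0208

r = 2.021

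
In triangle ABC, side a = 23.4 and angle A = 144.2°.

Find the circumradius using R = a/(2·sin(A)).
R = a/(2·sin(A)) = 23.4/(2·sin(144.2°))
sin(144.2°) ≈ 0.584958
R ≈ 23.4/(2·0.584958) = 23.4/1.16992 ≈ 20.0014

R = 20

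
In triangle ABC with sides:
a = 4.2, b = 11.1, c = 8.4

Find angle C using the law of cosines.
c² = a² + b² − 2ab·cos(C)  ⇒  cos(C) = (a² + b² − c²)/(2ab)
cos(C) = (4.2² + 11.1² − 8.4²)/(2·4.2·11.1) = (17.64 + 123.21 − 70.56)/93.24 = 70.29/93.24 ≈ 0.753861
C = arccos(0.753861) ≈ 41.0741°

C = 41.07°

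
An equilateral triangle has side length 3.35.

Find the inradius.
r = Area/s with s the semi-perimeter.
Area = (√3/4)·3.35² = (√3/4)·11.2225 ≈ 0.433013·11.2225 ≈ 4.85949
s = 3·3.35/2 = 5.025
r ≈ 4.85949/5.025 ≈ 0.967062
(Equivalently r = side/(2√3) = 3.35/3.4641 ≈ 0.967062.)

r = 0.9671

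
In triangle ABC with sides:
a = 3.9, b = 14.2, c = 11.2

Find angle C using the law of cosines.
c² = a² + b² − 2ab·cos(C)  ⇒  cos(C) = (a² + b² − c²)/(2ab)
cos(C) = (3.9² + 14.2² − 11.2²)/(2·3.9·14.2) = (15.21 + 201.64 − 125.44)/110.76 = 91.41/110.76 ≈ 0.825298
C = arccos(0.825298) ≈ 34.3813°

C = 34.38°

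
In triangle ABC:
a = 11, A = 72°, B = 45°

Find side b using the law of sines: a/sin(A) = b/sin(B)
a/sin(A) = b/sin(B)  ⇒  b = a·sin(B)/sin(A) = 11·sin(45°)/sin(72°)
sin(45°) ≈ 0.707107, sin(72°) ≈ 0.951057
b ≈ 11·0.707107/0.951057 ≈ 7.77817/0.951057 ≈ 8.17846

b = 8.178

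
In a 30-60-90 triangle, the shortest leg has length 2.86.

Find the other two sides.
In a 30-60-90 triangle the sides are in ratio 1 : √3 : 2 (short leg : long leg : hypotenuse).
Long leg = 2.86·√3 ≈ 2.86·1.73205 ≈ 4.95367
Hypotenuse = 2·2.86 = 5.72

Long leg = 2.86√3 = 4.954, Hypotenuse = 5.72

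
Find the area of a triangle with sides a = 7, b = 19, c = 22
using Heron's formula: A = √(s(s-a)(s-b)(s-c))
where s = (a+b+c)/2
s = (7 + 19 + 22)/2 = 48/2 = 24
s − a = 17, s − b = 5, s − c = 2
s(s−a)(s−b)(s−c) = 24·17·5·2 = 4080
Area = √4080 ≈ 63.8749

s = 24.0, Area = 63.87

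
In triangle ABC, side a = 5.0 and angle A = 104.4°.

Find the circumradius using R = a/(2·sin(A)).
R = a/(2·sin(A)) = 5.0/(2·sin(104.4°))
sin(104.4°) ≈ 0.968583
R ≈ 5.0/(2·0.968583) = 5.0/1.93717 ≈ 2.58109

R = 2.581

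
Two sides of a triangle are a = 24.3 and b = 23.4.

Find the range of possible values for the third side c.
Triangle inequality: |a − b| < c < a + b
|a − b| = |24.3 − 23.4| = 0.9
a + b = 24.3 + 23.4 = 47.7

0.9 < c < 47.7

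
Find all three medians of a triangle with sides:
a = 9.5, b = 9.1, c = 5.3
Median formula: m_a = ½√(2b² + 2c² − a²) (and cyclically). a² = 90.25, b² = 82.81, c² = 28.09.
m_a = ½√(2·82.81 + 2·28.09 − 90.25) = ½√131.55 ≈ ½·11.4695 ≈ 5.73476
m_b = ½√(2·90.25 + 2·28.09 − 82.81) = ½√153.87 ≈ ½·12.4044 ≈ 6.20222
m_c = ½√(2·90.25 + 2·82.81 − 28.09) = ½√318.03 ≈ ½·17.8334 ≈ 8.9167

m_a = 5.735, m_b = 6.202, m_c = 8.917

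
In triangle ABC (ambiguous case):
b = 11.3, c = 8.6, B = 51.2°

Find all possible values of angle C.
b/sin(B) = c/sin(C)  ⇒  sin(C) = c·sin(B)/b = 8.6·sin(51.2°)/11.3
sin(51.2°) ≈ 0.779338
sin(C) ≈ 8.6·0.779338/11.3 ≈ 6.70231/11.3 ≈ 0.593124
Candidate 1: C₁ = arcsin(0.593124) ≈ 36.379°  →  A = 180° − 51.2° − 36.379° ≈ 92.421° > 0, valid
Candidate 2: C₂ = 180° − C₁ ≈ 143.621°  →  A = 180° − 51.2° − 143.621° ≈ -14.821° ≤ 0, not a valid triangle

C = 36.38° (one solution)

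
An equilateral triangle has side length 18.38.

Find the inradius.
r = Area/s with s the semi-perimeter.
Area = (√3/4)·18.38² = (√3/4)·337.8244 ≈ 0.433013·337.8244 ≈ 146.282
s = 3·18.38/2 = 27.57
r ≈ 146.282/27.57 ≈ 5.30585
(Equivalently r = side/(2√3) = 18.38/3.4641 ≈ 5.30585.)

r = 5.306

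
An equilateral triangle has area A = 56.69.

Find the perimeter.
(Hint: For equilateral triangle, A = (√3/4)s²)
A = (√3/4)s²  ⇒  s² = 4A/√3 = 4·56.69/√3 = 226.76/1.73205 ≈ 130.92
s ≈ √130.92 ≈ 11.442
Perimeter = 3s ≈ 3·11.442 ≈ 34.3261

Perimeter = 34.33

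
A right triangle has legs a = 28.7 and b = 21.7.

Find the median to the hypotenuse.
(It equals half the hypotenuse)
Hypotenuse c = √(a² + b²) = √(823.69 + 470.89) = √1294.58 ≈ 35.9803
Median to hypotenuse = c/2 ≈ 35.9803/2 ≈ 17.9901

Median = 17.99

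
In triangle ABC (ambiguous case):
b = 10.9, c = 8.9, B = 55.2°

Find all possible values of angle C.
b/sin(B) = c/sin(C)  ⇒  sin(C) = c·sin(B)/b = 8.9·sin(55.2°)/10.9
sin(55.2°) ≈ 0.821149
sin(C) ≈ 8.9·0.821149/10.9 ≈ 7.30823/10.9 ≈ 0.67048
Candidate 1: C₁ = arcsin(0.67048) ≈ 42.1041°  →  A = 180° − 55.2° − 42.1041° ≈ 82.6959° > 0, valid
Candidate 2: C₂ = 180° − C₁ ≈ 137.896°  →  A = 180° − 55.2° − 137.896° ≈ -13.0959° ≤ 0, not a valid triangle

C = 42.1° (one solution)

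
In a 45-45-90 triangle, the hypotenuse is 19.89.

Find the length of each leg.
In a 45-45-90 triangle hypotenuse = leg·√2, so leg = hypotenuse/√2.
Leg = 19.89/√2 ≈ 19.89/1.41421 ≈ 14.0644

Each leg = 14.06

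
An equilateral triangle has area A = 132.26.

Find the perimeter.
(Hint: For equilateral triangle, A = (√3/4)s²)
A = (√3/4)s²  ⇒  s² = 4A/√3 = 4·132.26/√3 = 529.04/1.73205 ≈ 305.441
s ≈ √305.441 ≈ 17.4769
Perimeter = 3s ≈ 3·17.4769 ≈ 52.4306

Perimeter = 52.43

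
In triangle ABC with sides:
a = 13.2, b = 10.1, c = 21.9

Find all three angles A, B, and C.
Law of cosines for each angle (a² = 174.24, b² = 102.01, c² = 479.61):
cos(A) = (b² + c² − a²)/(2bc) = (102.01 + 479.61 − 174.24)/(2·10.1·21.9) = 407.38/442.38 ≈ 0.920882  ⇒  A ≈ 22.9446°
cos(B) = (a² + c² − b²)/(2ac) = (174.24 + 479.61 − 102.01)/(2·13.2·21.9) = 551.84/578.16 ≈ 0.954476  ⇒  B ≈ 17.3547°
cos(C) = (a² + b² − c²)/(2ab) = (174.24 + 102.01 − 479.61)/(2·13.2·10.1) = -203.36/266.64 ≈ -0.762676  ⇒  C ≈ 139.701°
Check: A + B + C ≈ 180°

A = 22.94°, B = 17.35°, C = 139.7°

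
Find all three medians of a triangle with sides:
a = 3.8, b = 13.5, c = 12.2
Median formula: m_a = ½√(2b² + 2c² − a²) (and cyclically). a² = 14.44, b² = 182.25, c² = 148.84.
m_a = ½√(2·182.25 + 2·148.84 − 14.44) = ½√647.74 ≈ ½·25.4507 ≈ 12.7254
m_b = ½√(2·14.44 + 2·148.84 − 182.25) = ½√144.31 ≈ ½·12.0129 ≈ 6.00645
m_c = ½√(2·14.44 + 2·182.25 − 148.84) = ½√244.54 ≈ ½·15.6378 ≈ 7.81889

m_a = 12.73, m_b = 6.006, m_c = 7.819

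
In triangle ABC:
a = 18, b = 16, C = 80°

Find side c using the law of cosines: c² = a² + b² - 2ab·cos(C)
c² = 18² + 16² − 2·18·16·cos(80°)
cos(80°) ≈ 0.173648
c² ≈ 324 + 256 − 576·(0.173648) ≈ 580 − 100.021 ≈ 479.979
c ≈ √479.979 ≈ 21.9084

c = 21.91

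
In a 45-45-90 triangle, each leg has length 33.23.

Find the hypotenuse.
In a 45-45-90 triangle the sides are in ratio 1 : 1 : √2, so hypotenuse = leg·√2.
Hypotenuse = 33.23·√2 ≈ 33.23·1.41421 ≈ 46.9943

Hypotenuse = 33.23√2 = 46.99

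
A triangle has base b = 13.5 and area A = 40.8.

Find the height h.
A = ½·b·h  ⇒  h = 2A/b = 2·40.8/13.5 = 81.6/13.5 ≈ 6.04444

h = 6.044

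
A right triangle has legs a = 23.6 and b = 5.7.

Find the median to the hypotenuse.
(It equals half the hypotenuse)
Hypotenuse c = √(a² + b²) = √(556.96 + 32.49) = √589.45 ≈ 24.2786
Median to hypotenuse = c/2 ≈ 24.2786/2 ≈ 12.1393

Median = 12.14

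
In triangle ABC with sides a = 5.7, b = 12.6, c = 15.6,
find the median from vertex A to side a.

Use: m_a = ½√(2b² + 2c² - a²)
m_a = ½√(2·12.6² + 2·15.6² − 5.7²) = ½√(2·158.76 + 2·243.36 − 32.49) = ½√(317.52 + 486.72 − 32.49) = ½√771.75
√771.75 ≈ 27.7804, so m_a ≈ 13.8902

m_a = 13.89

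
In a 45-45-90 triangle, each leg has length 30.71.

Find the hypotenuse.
In a 45-45-90 triangle the sides are in ratio 1 : 1 : √2, so hypotenuse = leg·√2.
Hypotenuse = 30.71·√2 ≈ 30.71·1.41421 ≈ 43.4305

Hypotenuse = 30.71√2 = 43.43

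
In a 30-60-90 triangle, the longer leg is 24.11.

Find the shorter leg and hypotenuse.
In a 30-60-90 triangle the sides are in ratio 1 : √3 : 2, so short leg = long leg/√3 and hypotenuse = 2·(short leg).
Short leg = 24.11/√3 ≈ 24.11/1.73205 ≈ 13.9199
Hypotenuse = 2·13.9199 ≈ 27.8398

Short leg = 13.92, Hypotenuse = 27.84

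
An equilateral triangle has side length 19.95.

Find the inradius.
r = Area/s with s the semi-perimeter.
Area = (√3/4)·19.95² = (√3/4)·398.0025 ≈ 0.433013·398.0025 ≈ 172.34
s = 3·19.95/2 = 29.925
r ≈ 172.34/29.925 ≈ 5.75907
(Equivalently r = side/(2√3) = 19.95/3.4641 ≈ 5.75907.)

r = 5.759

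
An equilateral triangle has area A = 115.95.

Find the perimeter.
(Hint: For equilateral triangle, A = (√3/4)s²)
A = (√3/4)s²  ⇒  s² = 4A/√3 = 4·115.95/√3 = 463.8/1.73205 ≈ 267.775
s ≈ √267.775 ≈ 16.3638
Perimeter = 3s ≈ 3·16.3638 ≈ 49.0915

Perimeter = 49.09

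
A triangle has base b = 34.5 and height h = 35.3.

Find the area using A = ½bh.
A = ½·b·h = ½·34.5·35.3 = ½·1217.85 = 608.925

Area = 608.925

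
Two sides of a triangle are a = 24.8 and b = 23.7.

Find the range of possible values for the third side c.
Triangle inequality: |a − b| < c < a + b
|a − b| = |24.8 − 23.7| = 1.1
a + b = 24.8 + 23.7 = 48.5

1.1 < c < 48.5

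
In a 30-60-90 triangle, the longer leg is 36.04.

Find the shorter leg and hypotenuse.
In a 30-60-90 triangle the sides are in ratio 1 : √3 : 2, so short leg = long leg/√3 and hypotenuse = 2·(short leg).
Short leg = 36.04/√3 ≈ 36.04/1.73205 ≈ 20.8077
Hypotenuse = 2·20.8077 ≈ 41.6154

Short leg = 20.81, Hypotenuse = 41.62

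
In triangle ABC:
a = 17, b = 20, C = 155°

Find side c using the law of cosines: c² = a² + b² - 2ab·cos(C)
c² = 17² + 20² − 2·17·20·cos(155°)
cos(155°) ≈ -0.906308
c² ≈ 289 + 400 − 680·(-0.906308) ≈ 689 + 616.289 ≈ 1305.29
c ≈ √1305.29 ≈ 36.1288

c = 36.13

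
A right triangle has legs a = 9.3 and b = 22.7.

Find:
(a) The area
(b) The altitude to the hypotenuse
(a) The legs are perpendicular, so Area = ½·a·b = ½·9.3·22.7 = ½·211.11 = 105.555
(b) Hypotenuse c = √(a² + b²) = √(86.49 + 515.29) = √601.78 ≈ 24.5312
    Area = ½·c·h_c  ⇒  h_c = 2·Area/c = 211.11/24.5312 ≈ 8.60577

Area = 105.555, h_c = 8.606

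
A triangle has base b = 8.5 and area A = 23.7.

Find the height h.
A = ½·b·h  ⇒  h = 2A/b = 2·23.7/8.5 = 47.4/8.5 ≈ 5.57647

h = 5.576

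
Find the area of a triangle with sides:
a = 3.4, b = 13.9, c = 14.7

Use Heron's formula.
s = (3.4 + 13.9 + 14.7)/2 = 32/2 = 16
s − a = 12.6, s − b = 2.1, s − c = 1.3
s(s−a)(s−b)(s−c) = 16·12.6·2.1·1.3 ≈ 550.368
Area = √550.368 ≈ 23.4599

Area = 23.46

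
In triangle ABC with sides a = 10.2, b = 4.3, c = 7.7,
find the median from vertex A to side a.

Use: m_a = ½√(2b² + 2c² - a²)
m_a = ½√(2·4.3² + 2·7.7² − 10.2²) = ½√(2·18.49 + 2·59.29 − 104.04) = ½√(36.98 + 118.58 − 104.04) = ½√51.52
√51.52 ≈ 7.17774, so m_a ≈ 3.58887

m_a = 3.589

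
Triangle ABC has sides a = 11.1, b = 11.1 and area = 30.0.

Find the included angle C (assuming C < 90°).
Area = ½·a·b·sin(C)  ⇒  sin(C) = 2·Area/(a·b) = 2·30.0/(11.1·11.1) = 60/123.21 ≈ 0.486973
C = arcsin(0.486973) ≈ 29.1418° (taking the acute solution since C < 90°)

C = 29.14°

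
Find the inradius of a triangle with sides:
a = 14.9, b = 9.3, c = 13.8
r = Area/s where s is the semi-perimeter.
s = (14.9 + 9.3 + 13.8)/2 = 38/2 = 19
Area = √(s(s−a)(s−b)(s−c)) = √(19·4.1·9.7·5.2) ≈ √3929.28 ≈ 62.6839
r ≈ 62.6839/19 ≈ 3.29915

r = 3.299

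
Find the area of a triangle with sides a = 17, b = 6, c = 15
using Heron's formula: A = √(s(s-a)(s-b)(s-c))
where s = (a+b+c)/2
s = (17 + 6 + 15)/2 = 38/2 = 19
s − a = 2, s − b = 13, s − c = 4
s(s−a)(s−b)(s−c) = 19·2·13·4 = 1976
Area = √1976 ≈ 44.4522

s = 19.0, Area = 44.45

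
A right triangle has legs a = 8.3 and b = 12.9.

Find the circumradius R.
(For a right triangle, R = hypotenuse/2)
Hypotenuse c = √(a² + b²) = √(68.89 + 166.41) = √235.3 ≈ 15.3395
R = c/2 ≈ 15.3395/2 ≈ 7.66975

R = 7.67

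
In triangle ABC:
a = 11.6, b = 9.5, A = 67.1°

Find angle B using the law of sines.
a/sin(A) = b/sin(B)  ⇒  sin(B) = b·sin(A)/a = 9.5·sin(67.1°)/11.6
sin(67.1°) ≈ 0.921185
sin(B) ≈ 9.5·0.921185/11.6 ≈ 8.75126/11.6 ≈ 0.754419
B = arcsin(0.754419) ≈ 48.9746°
(Since b ≤ a we need B ≤ A, so the obtuse alternative 180° − 48.9746° ≈ 131.025° is rejected.)

B = 48.97°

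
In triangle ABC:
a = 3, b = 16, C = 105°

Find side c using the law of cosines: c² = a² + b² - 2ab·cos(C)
c² = 3² + 16² − 2·3·16·cos(105°)
cos(105°) ≈ -0.258819
c² ≈ 9 + 256 − 96·(-0.258819) ≈ 265 + 24.8466 ≈ 289.847
c ≈ √289.847 ≈ 17.0249

c = 17.02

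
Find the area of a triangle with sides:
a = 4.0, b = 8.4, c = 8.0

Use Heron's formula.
s = (4.0 + 8.4 + 8.0)/2 = 20.4/2 = 10.2
s − a = 6.2, s − b = 1.8, s − c = 2.2
s(s−a)(s−b)(s−c) = 10.2·6.2·1.8·2.2 ≈ 250.43
Area = √250.43 ≈ 15.825

Area = 15.82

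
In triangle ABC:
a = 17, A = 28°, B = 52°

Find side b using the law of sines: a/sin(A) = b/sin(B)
a/sin(A) = b/sin(B)  ⇒  b = a·sin(B)/sin(A) = 17·sin(52°)/sin(28°)
sin(52°) ≈ 0.788011, sin(28°) ≈ 0.469472
b ≈ 17·0.788011/0.469472 ≈ 13.3962/0.469472 ≈ 28.5346

b = 28.53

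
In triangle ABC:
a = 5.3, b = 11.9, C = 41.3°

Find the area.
Two sides and the included angle (SAS): A = ½·a·b·sin(C) = ½·5.3·11.9·sin(41.3°)
sin(41.3°) ≈ 0.660002
A ≈ ½·63.07·0.660002 = 31.535·0.660002 ≈ 20.8132

Area = 20.81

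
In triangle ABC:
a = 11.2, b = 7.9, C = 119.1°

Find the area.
Two sides and the included angle (SAS): A = ½·a·b·sin(C) = ½·11.2·7.9·sin(119.1°)
sin(119.1°) ≈ 0.873772
A ≈ ½·88.48·0.873772 = 44.24·0.873772 ≈ 38.6557

Area = 38.66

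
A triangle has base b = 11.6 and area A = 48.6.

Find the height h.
A = ½·b·h  ⇒  h = 2A/b = 2·48.6/11.6 = 97.2/11.6 ≈ 8.37931

h = 8.379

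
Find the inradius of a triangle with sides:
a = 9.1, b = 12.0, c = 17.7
r = Area/s where s is the semi-perimeter.
s = (9.1 + 12.0 + 17.7)/2 = 38.8/2 = 19.4
Area = √(s(s−a)(s−b)(s−c)) = √(19.4·10.3·7.4·1.7) ≈ √2513.74 ≈ 50.1372
r ≈ 50.1372/19.4 ≈ 2.58439

r = 2.584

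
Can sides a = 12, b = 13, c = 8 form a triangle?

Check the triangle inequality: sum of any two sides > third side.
a + b vs c: 12 + 13 = 25 > 8  ✓
a + c vs b: 12 + 8 = 20 > 13  ✓
b + c vs a: 13 + 8 = 21 > 12  ✓

Yes, triangle inequality satisfied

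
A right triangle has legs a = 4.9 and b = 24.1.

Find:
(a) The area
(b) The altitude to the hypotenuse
(a) The legs are perpendicular, so Area = ½·a·b = ½·4.9·24.1 = ½·118.09 = 59.045
(b) Hypotenuse c = √(a² + b²) = √(24.01 + 580.81) = √604.82 ≈ 24.5931
    Area = ½·c·h_c  ⇒  h_c = 2·Area/c = 118.09/24.5931 ≈ 4.80176

Area = 59.045, h_c = 4.802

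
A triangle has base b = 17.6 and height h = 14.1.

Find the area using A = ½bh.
A = ½·b·h = ½·17.6·14.1 = ½·248.16 = 124.08

Area = 124.08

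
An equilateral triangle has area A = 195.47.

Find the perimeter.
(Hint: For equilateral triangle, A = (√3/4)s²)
A = (√3/4)s²  ⇒  s² = 4A/√3 = 4·195.47/√3 = 781.88/1.73205 ≈ 451.419
s ≈ √451.419 ≈ 21.2466
Perimeter = 3s ≈ 3·21.2466 ≈ 63.7398

Perimeter = 63.74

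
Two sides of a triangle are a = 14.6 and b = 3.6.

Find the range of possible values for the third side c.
Triangle inequality: |a − b| < c < a + b
|a − b| = |14.6 − 3.6| = 11
a + b = 14.6 + 3.6 = 18.2

11 < c < 18.2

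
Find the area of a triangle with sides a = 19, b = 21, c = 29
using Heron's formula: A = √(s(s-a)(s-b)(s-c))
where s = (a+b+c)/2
s = (19 + 21 + 29)/2 = 69/2 = 34.5
s − a = 15.5, s − b = 13.5, s − c = 5.5
s(s−a)(s−b)(s−c) = 34.5·15.5·13.5·5.5 = 39705.1875
Area = √39705.1875 ≈ 199.262

s = 34.5, Area = 199.3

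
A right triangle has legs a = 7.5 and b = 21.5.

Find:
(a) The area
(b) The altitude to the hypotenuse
(a) The legs are perpendicular, so Area = ½·a·b = ½·7.5·21.5 = ½·161.25 = 80.625
(b) Hypotenuse c = √(a² + b²) = √(56.25 + 462.25) = √518.5 ≈ 22.7706
    Area = ½·c·h_c  ⇒  h_c = 2·Area/c = 161.25/22.7706 ≈ 7.0815

Area = 80.625, h_c = 7.082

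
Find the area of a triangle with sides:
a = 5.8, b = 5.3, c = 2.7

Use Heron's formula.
s = (5.8 + 5.3 + 2.7)/2 = 13.8/2 = 6.9
s − a = 1.1, s − b = 1.6, s − c = 4.2
s(s−a)(s−b)(s−c) = 6.9·1.1·1.6·4.2 ≈ 51.0048
Area = √51.0048 ≈ 7.14176

Area = 7.142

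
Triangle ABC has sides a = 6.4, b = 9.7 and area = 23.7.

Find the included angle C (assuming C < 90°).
Area = ½·a·b·sin(C)  ⇒  sin(C) = 2·Area/(a·b) = 2·23.7/(6.4·9.7) = 47.4/62.08 ≈ 0.763531
C = arcsin(0.763531) ≈ 49.7765° (taking the acute solution since C < 90°)

C = 49.78°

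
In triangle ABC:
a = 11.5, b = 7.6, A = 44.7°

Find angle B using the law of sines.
a/sin(A) = b/sin(B)  ⇒  sin(B) = b·sin(A)/a = 7.6·sin(44.7°)/11.5
sin(44.7°) ≈ 0.703395
sin(B) ≈ 7.6·0.703395/11.5 ≈ 5.3458/11.5 ≈ 0.464852
B = arcsin(0.464852) ≈ 27.7007°
(Since b ≤ a we need B ≤ A, so the obtuse alternative 180° − 27.7007° ≈ 152.299° is rejected.)

B = 27.7°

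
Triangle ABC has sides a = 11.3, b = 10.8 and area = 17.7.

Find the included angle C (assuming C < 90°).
Area = ½·a·b·sin(C)  ⇒  sin(C) = 2·Area/(a·b) = 2·17.7/(11.3·10.8) = 35.4/122.04 ≈ 0.290069
C = arcsin(0.290069) ≈ 16.8621° (taking the acute solution since C < 90°)

C = 16.86°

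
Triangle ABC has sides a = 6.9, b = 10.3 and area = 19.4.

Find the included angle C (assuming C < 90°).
Area = ½·a·b·sin(C)  ⇒  sin(C) = 2·Area/(a·b) = 2·19.4/(6.9·10.3) = 38.8/71.07 ≈ 0.545941
C = arcsin(0.545941) ≈ 33.089° (taking the acute solution since C < 90°)

C = 33.09°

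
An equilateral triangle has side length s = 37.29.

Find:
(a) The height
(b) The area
(a) The height splits the triangle into two 30-60-90 halves: h = s·√3/2 = 37.29·1.73205/2 ≈ 64.5882/2 ≈ 32.2941
(b) Area = (√3/4)·s² = (√3/4)·37.29² = (√3/4)·1390.5441 ≈ 0.433013·1390.5441 ≈ 602.123

Height = 32.29, Area = 602.1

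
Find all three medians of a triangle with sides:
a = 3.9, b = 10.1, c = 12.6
Median formula: m_a = ½√(2b² + 2c² − a²) (and cyclically). a² = 15.21, b² = 102.01, c² = 158.76.
m_a = ½√(2·102.01 + 2·158.76 − 15.21) = ½√506.33 ≈ ½·22.5018 ≈ 11.2509
m_b = ½√(2·15.21 + 2·158.76 − 102.01) = ½√245.93 ≈ ½·15.6822 ≈ 7.84108
m_c = ½√(2·15.21 + 2·102.01 − 158.76) = ½√75.68 ≈ ½·8.69943 ≈ 4.34971

m_a = 11.25, m_b = 7.841, m_c = 4.35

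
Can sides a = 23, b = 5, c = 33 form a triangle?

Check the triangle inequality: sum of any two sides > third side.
a + b vs c: 23 + 5 = 28 ≤ 33  ✗
a + c vs b: 23 + 33 = 56 > 5  ✓
b + c vs a: 5 + 33 = 38 > 23  ✓

No: 23 + 5 = 28 is not > 33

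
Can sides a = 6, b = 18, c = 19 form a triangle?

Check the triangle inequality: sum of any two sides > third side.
a + b vs c: 6 + 18 = 24 > 19  ✓
a + c vs b: 6 + 19 = 25 > 18  ✓
b + c vs a: 18 + 19 = 37 > 6  ✓

Yes, triangle inequality satisfied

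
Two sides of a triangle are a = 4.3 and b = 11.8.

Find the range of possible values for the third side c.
Triangle inequality: |a − b| < c < a + b
|a − b| = |4.3 − 11.8| = 7.5
a + b = 4.3 + 11.8 = 16.1

7.5 < c < 16.1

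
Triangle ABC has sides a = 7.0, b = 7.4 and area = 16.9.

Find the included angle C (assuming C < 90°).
Area = ½·a·b·sin(C)  ⇒  sin(C) = 2·Area/(a·b) = 2·16.9/(7.0·7.4) = 33.8/51.8 ≈ 0.65251
C = arcsin(0.65251) ≈ 40.7311° (taking the acute solution since C < 90°)

C = 40.73°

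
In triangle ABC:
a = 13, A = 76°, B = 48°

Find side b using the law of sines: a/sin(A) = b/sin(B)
a/sin(A) = b/sin(B)  ⇒  b = a·sin(B)/sin(A) = 13·sin(48°)/sin(76°)
sin(48°) ≈ 0.743145, sin(76°) ≈ 0.970296
b ≈ 13·0.743145/0.970296 ≈ 9.66088/0.970296 ≈ 9.95664

b = 9.957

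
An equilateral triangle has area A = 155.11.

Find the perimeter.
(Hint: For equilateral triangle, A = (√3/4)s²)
A = (√3/4)s²  ⇒  s² = 4A/√3 = 4·155.11/√3 = 620.44/1.73205 ≈ 358.211
s ≈ √358.211 ≈ 18.9265
Perimeter = 3s ≈ 3·18.9265 ≈ 56.7794

Perimeter = 56.78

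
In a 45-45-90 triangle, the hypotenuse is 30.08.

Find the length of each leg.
In a 45-45-90 triangle hypotenuse = leg·√2, so leg = hypotenuse/√2.
Leg = 30.08/√2 ≈ 30.08/1.41421 ≈ 21.2698

Each leg = 21.27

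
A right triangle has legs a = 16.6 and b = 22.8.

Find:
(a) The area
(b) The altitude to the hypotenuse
(a) The legs are perpendicular, so Area = ½·a·b = ½·16.6·22.8 = ½·378.48 = 189.24
(b) Hypotenuse c = √(a² + b²) = √(275.56 + 519.84) = √795.4 ≈ 28.2028
    Area = ½·c·h_c  ⇒  h_c = 2·Area/c = 378.48/28.2028 ≈ 13.4199

Area = 189.24, h_c = 13.42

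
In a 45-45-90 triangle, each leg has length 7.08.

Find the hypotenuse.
In a 45-45-90 triangle the sides are in ratio 1 : 1 : √2, so hypotenuse = leg·√2.
Hypotenuse = 7.08·√2 ≈ 7.08·1.41421 ≈ 10.0126

Hypotenuse = 7.08√2 = 10.01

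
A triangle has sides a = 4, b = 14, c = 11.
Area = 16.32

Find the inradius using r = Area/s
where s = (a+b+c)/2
s = (4 + 14 + 11)/2 = 29/2 = 14.5
r = Area/s = 16.32/14.5 ≈ 1.12552

r = 1.126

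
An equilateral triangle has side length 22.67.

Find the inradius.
r = Area/s with s the semi-perimeter.
Area = (√3/4)·22.67² = (√3/4)·513.9289 ≈ 0.433013·513.9289 ≈ 222.538
s = 3·22.67/2 = 34.005
r ≈ 222.538/34.005 ≈ 6.54427
(Equivalently r = side/(2√3) = 22.67/3.4641 ≈ 6.54427.)

r = 6.544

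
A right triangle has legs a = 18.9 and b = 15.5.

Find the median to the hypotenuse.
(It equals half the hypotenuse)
Hypotenuse c = √(a² + b²) = √(357.21 + 240.25) = √597.46 ≈ 24.443
Median to hypotenuse = c/2 ≈ 24.443/2 ≈ 12.2215

Median = 12.22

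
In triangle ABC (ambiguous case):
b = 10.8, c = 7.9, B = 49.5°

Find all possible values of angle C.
b/sin(B) = c/sin(C)  ⇒  sin(C) = c·sin(B)/b = 7.9·sin(49.5°)/10.8
sin(49.5°) ≈ 0.760406
sin(C) ≈ 7.9·0.760406/10.8 ≈ 6.00721/10.8 ≈ 0.556223
Candidate 1: C₁ = arcsin(0.556223) ≈ 33.795°  →  A = 180° − 49.5° − 33.795° ≈ 96.705° > 0, valid
Candidate 2: C₂ = 180° − C₁ ≈ 146.205°  →  A = 180° − 49.5° − 146.205° ≈ -15.705° ≤ 0, not a valid triangle

C = 33.79° (one solution)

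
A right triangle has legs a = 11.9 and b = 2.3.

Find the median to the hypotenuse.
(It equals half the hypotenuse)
Hypotenuse c = √(a² + b²) = √(141.61 + 5.29) = √146.9 ≈ 12.1202
Median to hypotenuse = c/2 ≈ 12.1202/2 ≈ 6.06012

Median = 6.06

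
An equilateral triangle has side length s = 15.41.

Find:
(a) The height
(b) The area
(a) The height splits the triangle into two 30-60-90 halves: h = s·√3/2 = 15.41·1.73205/2 ≈ 26.6909/2 ≈ 13.3455
(b) Area = (√3/4)·s² = (√3/4)·15.41² = (√3/4)·237.4681 ≈ 0.433013·237.4681 ≈ 102.827

Height = 13.35, Area = 102.8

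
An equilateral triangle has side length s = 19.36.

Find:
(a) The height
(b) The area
(a) The height splits the triangle into two 30-60-90 halves: h = s·√3/2 = 19.36·1.73205/2 ≈ 33.5325/2 ≈ 16.7663
(b) Area = (√3/4)·s² = (√3/4)·19.36² = (√3/4)·374.8096 ≈ 0.433013·374.8096 ≈ 162.297

Height = 16.77, Area = 162.3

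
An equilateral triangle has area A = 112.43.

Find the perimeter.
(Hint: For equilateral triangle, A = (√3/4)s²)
A = (√3/4)s²  ⇒  s² = 4A/√3 = 4·112.43/√3 = 449.72/1.73205 ≈ 259.646
s ≈ √259.646 ≈ 16.1135
Perimeter = 3s ≈ 3·16.1135 ≈ 48.3406

Perimeter = 48.34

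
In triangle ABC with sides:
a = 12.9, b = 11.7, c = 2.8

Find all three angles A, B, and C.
Law of cosines for each angle (a² = 166.41, b² = 136.89, c² = 7.84):
cos(A) = (b² + c² − a²)/(2bc) = (136.89 + 7.84 − 166.41)/(2·11.7·2.8) = -21.68/65.52 ≈ -0.330891  ⇒  A ≈ 109.323°
cos(B) = (a² + c² − b²)/(2ac) = (166.41 + 7.84 − 136.89)/(2·12.9·2.8) = 37.36/72.24 ≈ 0.517165  ⇒  B ≈ 58.8577°
cos(C) = (a² + b² − c²)/(2ab) = (166.41 + 136.89 − 7.84)/(2·12.9·11.7) = 295.46/301.86 ≈ 0.978798  ⇒  C ≈ 11.8194°
Check: A + B + C ≈ 180°

A = 109.3°, B = 58.86°, C = 11.82°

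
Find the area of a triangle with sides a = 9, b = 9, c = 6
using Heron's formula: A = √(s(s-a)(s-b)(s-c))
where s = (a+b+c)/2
s = (9 + 9 + 6)/2 = 24/2 = 12
s − a = 3, s − b = 3, s − c = 6
s(s−a)(s−b)(s−c) = 12·3·3·6 = 648
Area = √648 ≈ 25.4558

s = 12.0, Area = 25.46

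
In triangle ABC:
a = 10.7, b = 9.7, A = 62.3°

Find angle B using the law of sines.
a/sin(A) = b/sin(B)  ⇒  sin(B) = b·sin(A)/a = 9.7·sin(62.3°)/10.7
sin(62.3°) ≈ 0.885394
sin(B) ≈ 9.7·0.885394/10.7 ≈ 8.58832/10.7 ≈ 0.802647
B = arcsin(0.802647) ≈ 53.3836°
(Since b ≤ a we need B ≤ A, so the obtuse alternative 180° − 53.3836° ≈ 126.616° is rejected.)

B = 53.38°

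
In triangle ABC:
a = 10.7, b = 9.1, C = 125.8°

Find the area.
Two sides and the included angle (SAS): A = ½·a·b·sin(C) = ½·10.7·9.1·sin(125.8°)
sin(125.8°) ≈ 0.811064
A ≈ ½·97.37·0.811064 = 48.685·0.811064 ≈ 39.4866

Area = 39.49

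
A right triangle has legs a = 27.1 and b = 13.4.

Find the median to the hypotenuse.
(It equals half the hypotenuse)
Hypotenuse c = √(a² + b²) = √(734.41 + 179.56) = √913.97 ≈ 30.2319
Median to hypotenuse = c/2 ≈ 30.2319/2 ≈ 15.116

Median = 15.12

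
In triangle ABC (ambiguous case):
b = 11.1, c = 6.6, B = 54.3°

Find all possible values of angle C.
b/sin(B) = c/sin(C)  ⇒  sin(C) = c·sin(B)/b = 6.6·sin(54.3°)/11.1
sin(54.3°) ≈ 0.812084
sin(C) ≈ 6.6·0.812084/11.1 ≈ 5.35975/11.1 ≈ 0.48286
Candidate 1: C₁ = arcsin(0.48286) ≈ 28.8724°  →  A = 180° − 54.3° − 28.8724° ≈ 96.8276° > 0, valid
Candidate 2: C₂ = 180° − C₁ ≈ 151.128°  →  A = 180° − 54.3° − 151.128° ≈ -25.4276° ≤ 0, not a valid triangle

C = 28.87° (one solution)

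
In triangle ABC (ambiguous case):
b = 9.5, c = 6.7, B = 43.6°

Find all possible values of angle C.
b/sin(B) = c/sin(C)  ⇒  sin(C) = c·sin(B)/b = 6.7·sin(43.6°)/9.5
sin(43.6°) ≈ 0.68962
sin(C) ≈ 6.7·0.68962/9.5 ≈ 4.62045/9.5 ≈ 0.486363
Candidate 1: C₁ = arcsin(0.486363) ≈ 29.1018°  →  A = 180° − 43.6° − 29.1018° ≈ 107.298° > 0, valid
Candidate 2: C₂ = 180° − C₁ ≈ 150.898°  →  A = 180° − 43.6° − 150.898° ≈ -14.4982° ≤ 0, not a valid triangle

C = 29.1° (one solution)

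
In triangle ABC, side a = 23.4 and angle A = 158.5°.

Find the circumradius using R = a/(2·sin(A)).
R = a/(2·sin(A)) = 23.4/(2·sin(158.5°))
sin(158.5°) ≈ 0.366501
R ≈ 23.4/(2·0.366501) = 23.4/0.733002 ≈ 31.9235

R = 31.92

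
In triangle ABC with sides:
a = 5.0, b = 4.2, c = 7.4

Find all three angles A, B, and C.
Law of cosines for each angle (a² = 25, b² = 17.64, c² = 54.76):
cos(A) = (b² + c² − a²)/(2bc) = (17.64 + 54.76 − 25)/(2·4.2·7.4) = 47.4/62.16 ≈ 0.762548  ⇒  A ≈ 40.3106°
cos(B) = (a² + c² − b²)/(2ac) = (25 + 54.76 − 17.64)/(2·5.0·7.4) = 62.12/74 ≈ 0.839459  ⇒  B ≈ 32.9169°
cos(C) = (a² + b² − c²)/(2ab) = (25 + 17.64 − 54.76)/(2·5.0·4.2) = -12.12/42 ≈ -0.288571  ⇒  C ≈ 106.772°
Check: A + B + C ≈ 180°

A = 40.31°, B = 32.92°, C = 106.8°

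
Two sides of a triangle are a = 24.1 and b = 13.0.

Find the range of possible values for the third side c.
Triangle inequality: |a − b| < c < a + b
|a − b| = |24.1 − 13.0| = 11.1
a + b = 24.1 + 13.0 = 37.1

11.1 < c < 37.1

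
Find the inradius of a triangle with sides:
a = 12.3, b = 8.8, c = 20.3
r = Area/s where s is the semi-perimeter.
s = (12.3 + 8.8 + 20.3)/2 = 41.4/2 = 20.7
Area = √(s(s−a)(s−b)(s−c)) = √(20.7·8.4·11.9·0.4) ≈ √827.669 ≈ 28.7692
r ≈ 28.7692/20.7 ≈ 1.38982

r = 1.39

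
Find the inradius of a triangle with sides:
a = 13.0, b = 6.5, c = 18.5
r = Area/s where s is the semi-perimeter.
s = (13.0 + 6.5 + 18.5)/2 = 38/2 = 19
Area = √(s(s−a)(s−b)(s−c)) = √(19·6·12.5·0.5) ≈ √712.5 ≈ 26.6927
r ≈ 26.6927/19 ≈ 1.40488

r = 1.405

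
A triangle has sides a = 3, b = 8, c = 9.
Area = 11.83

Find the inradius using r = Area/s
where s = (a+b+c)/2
s = (3 + 8 + 9)/2 = 20/2 = 10
r = Area/s = 11.83/10 ≈ 1.183

r = 1.183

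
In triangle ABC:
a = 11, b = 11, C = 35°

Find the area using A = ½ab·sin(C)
A = ½·a·b·sin(C) = ½·11·11·sin(35°)
sin(35°) ≈ 0.573576
A ≈ ½·121·0.573576 = 60.5·0.573576 ≈ 34.7014

Area = 34.7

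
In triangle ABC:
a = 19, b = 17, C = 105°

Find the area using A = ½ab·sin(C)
A = ½·a·b·sin(C) = ½·19·17·sin(105°)
sin(105°) ≈ 0.965926
A ≈ ½·323·0.965926 = 161.5·0.965926 ≈ 155.997

Area = 156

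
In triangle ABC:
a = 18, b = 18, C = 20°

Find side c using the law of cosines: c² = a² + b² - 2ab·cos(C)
c² = 18² + 18² − 2·18·18·cos(20°)
cos(20°) ≈ 0.939693
c² ≈ 324 + 324 − 648·(0.939693) ≈ 648 − 608.921 ≈ 39.0792
c ≈ √39.0792 ≈ 6.25133

c = 6.251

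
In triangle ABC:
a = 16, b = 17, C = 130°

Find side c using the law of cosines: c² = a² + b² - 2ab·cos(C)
c² = 16² + 17² − 2·16·17·cos(130°)
cos(130°) ≈ -0.642788
c² ≈ 256 + 289 − 544·(-0.642788) ≈ 545 + 349.676 ≈ 894.676
c ≈ √894.676 ≈ 29.9111

c = 29.91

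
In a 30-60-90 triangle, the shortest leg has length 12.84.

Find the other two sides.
In a 30-60-90 triangle the sides are in ratio 1 : √3 : 2 (short leg : long leg : hypotenuse).
Long leg = 12.84·√3 ≈ 12.84·1.73205 ≈ 22.2395
Hypotenuse = 2·12.84 = 25.68

Long leg = 12.84√3 = 22.24, Hypotenuse = 25.68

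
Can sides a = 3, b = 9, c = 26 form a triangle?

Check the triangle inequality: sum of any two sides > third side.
a + b vs c: 3 + 9 = 12 ≤ 26  ✗
a + c vs b: 3 + 26 = 29 > 9  ✓
b + c vs a: 9 + 26 = 35 > 3  ✓

No: 3 + 9 = 12 is not > 26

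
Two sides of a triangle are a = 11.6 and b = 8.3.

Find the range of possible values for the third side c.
Triangle inequality: |a − b| < c < a + b
|a − b| = |11.6 − 8.3| = 3.3
a + b = 11.6 + 8.3 = 19.9

3.3 < c < 19.9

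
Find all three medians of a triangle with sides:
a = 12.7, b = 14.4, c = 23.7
Median formula: m_a = ½√(2b² + 2c² − a²) (and cyclically). a² = 161.29, b² = 207.36, c² = 561.69.
m_a = ½√(2·207.36 + 2·561.69 − 161.29) = ½√1376.81 ≈ ½·37.1054 ≈ 18.5527
m_b = ½√(2·161.29 + 2·561.69 − 207.36) = ½√1238.6 ≈ ½·35.1937 ≈ 17.5969
m_c = ½√(2·161.29 + 2·207.36 − 561.69) = ½√175.61 ≈ ½·13.2518 ≈ 6.6259

m_a = 18.55, m_b = 17.6, m_c = 6.626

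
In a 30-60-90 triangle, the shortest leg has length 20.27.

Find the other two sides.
In a 30-60-90 triangle the sides are in ratio 1 : √3 : 2 (short leg : long leg : hypotenuse).
Long leg = 20.27·√3 ≈ 20.27·1.73205 ≈ 35.1087
Hypotenuse = 2·20.27 = 40.54

Long leg = 20.27√3 = 35.11, Hypotenuse = 40.54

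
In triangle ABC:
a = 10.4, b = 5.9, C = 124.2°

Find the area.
Two sides and the included angle (SAS): A = ½·a·b·sin(C) = ½·10.4·5.9·sin(124.2°)
sin(124.2°) ≈ 0.827081
A ≈ ½·61.36·0.827081 = 30.68·0.827081 ≈ 25.3748

Area = 25.37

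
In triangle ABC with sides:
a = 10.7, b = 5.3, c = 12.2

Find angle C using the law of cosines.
c² = a² + b² − 2ab·cos(C)  ⇒  cos(C) = (a² + b² − c²)/(2ab)
cos(C) = (10.7² + 5.3² − 12.2²)/(2·10.7·5.3) = (114.49 + 28.09 − 148.84)/113.42 = -6.26/113.42 ≈ -0.0551931
C = arccos(-0.0551931) ≈ 93.1639°

C = 93.16°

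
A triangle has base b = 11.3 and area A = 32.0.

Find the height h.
A = ½·b·h  ⇒  h = 2A/b = 2·32.0/11.3 = 64/11.3 ≈ 5.66372

h = 5.664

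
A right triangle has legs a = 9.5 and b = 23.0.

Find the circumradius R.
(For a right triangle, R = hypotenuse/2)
Hypotenuse c = √(a² + b²) = √(90.25 + 529) = √619.25 ≈ 24.8847
R = c/2 ≈ 24.8847/2 ≈ 12.4424

R = 12.44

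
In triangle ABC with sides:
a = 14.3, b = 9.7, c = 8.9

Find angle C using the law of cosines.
c² = a² + b² − 2ab·cos(C)  ⇒  cos(C) = (a² + b² − c²)/(2ab)
cos(C) = (14.3² + 9.7² − 8.9²)/(2·14.3·9.7) = (204.49 + 94.09 − 79.21)/277.42 = 219.37/277.42 ≈ 0.79075
C = arccos(0.79075) ≈ 37.7443°

C = 37.74°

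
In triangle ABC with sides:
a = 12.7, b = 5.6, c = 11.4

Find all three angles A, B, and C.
Law of cosines for each angle (a² = 161.29, b² = 31.36, c² = 129.96):
cos(A) = (b² + c² − a²)/(2bc) = (31.36 + 129.96 − 161.29)/(2·5.6·11.4) = 0.03/127.68 ≈ 0.000234962  ⇒  A ≈ 89.9865°
cos(B) = (a² + c² − b²)/(2ac) = (161.29 + 129.96 − 31.36)/(2·12.7·11.4) = 259.89/289.56 ≈ 0.897534  ⇒  B ≈ 26.1642°
cos(C) = (a² + b² − c²)/(2ab) = (161.29 + 31.36 − 129.96)/(2·12.7·5.6) = 62.69/142.24 ≈ 0.440734  ⇒  C ≈ 63.8493°
Check: A + B + C ≈ 180°

A = 89.99°, B = 26.16°, C = 63.85°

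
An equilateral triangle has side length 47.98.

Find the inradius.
r = Area/s with s the semi-perimeter.
Area = (√3/4)·47.98² = (√3/4)·2302.0804 ≈ 0.433013·2302.0804 ≈ 996.83
s = 3·47.98/2 = 71.97
r ≈ 996.83/71.97 ≈ 13.8506
(Equivalently r = side/(2√3) = 47.98/3.4641 ≈ 13.8506.)

r = 13.85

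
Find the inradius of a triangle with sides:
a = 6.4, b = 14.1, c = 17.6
r = Area/s where s is the semi-perimeter.
s = (6.4 + 14.1 + 17.6)/2 = 38.1/2 = 19.05
Area = √(s(s−a)(s−b)(s−c)) = √(19.05·12.65·4.95·1.45) ≈ √1729.65 ≈ 41.5891
r ≈ 41.5891/19.05 ≈ 2.18315

r = 2.183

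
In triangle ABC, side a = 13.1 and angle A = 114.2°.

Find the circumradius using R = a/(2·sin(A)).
R = a/(2·sin(A)) = 13.1/(2·sin(114.2°))
sin(114.2°) ≈ 0.91212
R ≈ 13.1/(2·0.91212) = 13.1/1.82424 ≈ 7.18107

R = 7.181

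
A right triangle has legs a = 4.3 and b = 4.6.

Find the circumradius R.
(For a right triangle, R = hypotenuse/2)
Hypotenuse c = √(a² + b²) = √(18.49 + 21.16) = √39.65 ≈ 6.29682
R = c/2 ≈ 6.29682/2 ≈ 3.14841

R = 3.148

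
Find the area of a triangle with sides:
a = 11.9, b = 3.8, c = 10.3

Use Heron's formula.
s = (11.9 + 3.8 + 10.3)/2 = 26/2 = 13
s − a = 1.1, s − b = 9.2, s − c = 2.7
s(s−a)(s−b)(s−c) = 13·1.1·9.2·2.7 ≈ 355.212
Area = √355.212 ≈ 18.8471

Area = 18.85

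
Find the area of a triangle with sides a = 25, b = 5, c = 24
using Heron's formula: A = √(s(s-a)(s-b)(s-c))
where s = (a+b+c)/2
s = (25 + 5 + 24)/2 = 54/2 = 27
s − a = 2, s − b = 22, s − c = 3
s(s−a)(s−b)(s−c) = 27·2·22·3 = 3564
Area = √3564 ≈ 59.6992

s = 27.0, Area = 59.7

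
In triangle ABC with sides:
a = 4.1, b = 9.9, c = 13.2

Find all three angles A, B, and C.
Law of cosines for each angle (a² = 16.81, b² = 98.01, c² = 174.24):
cos(A) = (b² + c² − a²)/(2bc) = (98.01 + 174.24 − 16.81)/(2·9.9·13.2) = 255.44/261.36 ≈ 0.977349  ⇒  A ≈ 12.2181°
cos(B) = (a² + c² − b²)/(2ac) = (16.81 + 174.24 − 98.01)/(2·4.1·13.2) = 93.04/108.24 ≈ 0.859571  ⇒  B ≈ 30.7315°
cos(C) = (a² + b² − c²)/(2ab) = (16.81 + 98.01 − 174.24)/(2·4.1·9.9) = -59.42/81.18 ≈ -0.731954  ⇒  C ≈ 137.05°
Check: A + B + C ≈ 180°

A = 12.22°, B = 30.73°, C = 137.1°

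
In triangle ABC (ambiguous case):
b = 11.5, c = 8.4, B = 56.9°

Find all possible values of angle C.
b/sin(B) = c/sin(C)  ⇒  sin(C) = c·sin(B)/b = 8.4·sin(56.9°)/11.5
sin(56.9°) ≈ 0.837719
sin(C) ≈ 8.4·0.837719/11.5 ≈ 7.03684/11.5 ≈ 0.611899
Candidate 1: C₁ = arcsin(0.611899) ≈ 37.7269°  →  A = 180° − 56.9° − 37.7269° ≈ 85.3731° > 0, valid
Candidate 2: C₂ = 180° − C₁ ≈ 142.273°  →  A = 180° − 56.9° − 142.273° ≈ -19.1731° ≤ 0, not a valid triangle

C = 37.73° (one solution)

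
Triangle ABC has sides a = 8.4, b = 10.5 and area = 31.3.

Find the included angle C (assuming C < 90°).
Area = ½·a·b·sin(C)  ⇒  sin(C) = 2·Area/(a·b) = 2·31.3/(8.4·10.5) = 62.6/88.2 ≈ 0.709751
C = arcsin(0.709751) ≈ 45.2146° (taking the acute solution since C < 90°)

C = 45.21°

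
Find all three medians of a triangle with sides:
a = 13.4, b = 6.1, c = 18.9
Median formula: m_a = ½√(2b² + 2c² − a²) (and cyclically). a² = 179.56, b² = 37.21, c² = 357.21.
m_a = ½√(2·37.21 + 2·357.21 − 179.56) = ½√609.28 ≈ ½·24.6836 ≈ 12.3418
m_b = ½√(2·179.56 + 2·357.21 − 37.21) = ½√1036.33 ≈ ½·32.1921 ≈ 16.096
m_c = ½√(2·179.56 + 2·37.21 − 357.21) = ½√76.33 ≈ ½·8.7367 ≈ 4.36835

m_a = 12.34, m_b = 16.1, m_c = 4.368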